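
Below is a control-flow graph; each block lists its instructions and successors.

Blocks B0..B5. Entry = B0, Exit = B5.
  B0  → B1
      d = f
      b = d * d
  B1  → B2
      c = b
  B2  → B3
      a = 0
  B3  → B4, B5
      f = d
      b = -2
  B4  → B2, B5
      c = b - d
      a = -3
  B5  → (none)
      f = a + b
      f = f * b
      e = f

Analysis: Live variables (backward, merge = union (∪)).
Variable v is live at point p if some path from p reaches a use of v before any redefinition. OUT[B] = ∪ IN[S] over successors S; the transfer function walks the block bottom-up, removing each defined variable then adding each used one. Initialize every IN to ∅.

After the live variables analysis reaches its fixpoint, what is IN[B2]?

Answer: {d}

Working:
Converged values:
  B0:  IN={f}  OUT={b, d}
  B1:  IN={b, d}  OUT={d}
  B2:  IN={d}  OUT={a, d}
  B3:  IN={a, d}  OUT={a, b, d}
  B4:  IN={b, d}  OUT={a, b, d}
  B5:  IN={a, b}  OUT={}

Merge at B2: OUT[B2] = IN[B3] = {a, d}
Applying B2's transfer function to that OUT value gives IN[B2] (row B2 above).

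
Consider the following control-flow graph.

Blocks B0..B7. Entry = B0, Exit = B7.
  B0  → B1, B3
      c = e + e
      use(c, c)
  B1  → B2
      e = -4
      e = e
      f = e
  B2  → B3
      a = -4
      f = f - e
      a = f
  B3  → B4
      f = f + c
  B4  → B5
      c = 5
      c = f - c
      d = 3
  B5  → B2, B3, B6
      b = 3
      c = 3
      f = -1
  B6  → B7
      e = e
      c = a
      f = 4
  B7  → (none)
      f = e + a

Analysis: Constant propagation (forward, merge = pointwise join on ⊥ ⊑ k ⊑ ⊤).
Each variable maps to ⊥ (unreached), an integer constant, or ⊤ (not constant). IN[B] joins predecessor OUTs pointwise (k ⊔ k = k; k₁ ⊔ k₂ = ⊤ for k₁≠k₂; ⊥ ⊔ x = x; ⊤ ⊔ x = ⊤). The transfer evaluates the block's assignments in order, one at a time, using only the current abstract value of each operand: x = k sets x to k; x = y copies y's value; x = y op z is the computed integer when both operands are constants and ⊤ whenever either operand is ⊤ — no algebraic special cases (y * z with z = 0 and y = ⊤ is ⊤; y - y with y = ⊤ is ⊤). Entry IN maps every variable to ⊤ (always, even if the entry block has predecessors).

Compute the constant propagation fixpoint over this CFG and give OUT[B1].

Answer: {a: ⊤, b: ⊤, c: ⊤, d: ⊤, e: -4, f: -4}

Derivation:
Fixpoint table:
  B0:  IN=(all ⊤)  OUT=(all ⊤)
  B1:  IN=(all ⊤)  OUT={e:-4, f:-4; rest ⊤}
  B2:  IN=(all ⊤)  OUT=(all ⊤)
  B3:  IN=(all ⊤)  OUT=(all ⊤)
  B4:  IN=(all ⊤)  OUT={d:3; rest ⊤}
  B5:  IN={d:3; rest ⊤}  OUT={b:3, c:3, d:3, f:-1; rest ⊤}
  B6:  IN={b:3, c:3, d:3, f:-1; rest ⊤}  OUT={b:3, d:3, f:4; rest ⊤}
  B7:  IN={b:3, d:3, f:4; rest ⊤}  OUT={b:3, d:3; rest ⊤}

Merge at B1: IN[B1] = OUT[B0] = {a: ⊤, b: ⊤, c: ⊤, d: ⊤, e: ⊤, f: ⊤}
Applying B1's transfer function to that IN value gives OUT[B1] (row B1 above).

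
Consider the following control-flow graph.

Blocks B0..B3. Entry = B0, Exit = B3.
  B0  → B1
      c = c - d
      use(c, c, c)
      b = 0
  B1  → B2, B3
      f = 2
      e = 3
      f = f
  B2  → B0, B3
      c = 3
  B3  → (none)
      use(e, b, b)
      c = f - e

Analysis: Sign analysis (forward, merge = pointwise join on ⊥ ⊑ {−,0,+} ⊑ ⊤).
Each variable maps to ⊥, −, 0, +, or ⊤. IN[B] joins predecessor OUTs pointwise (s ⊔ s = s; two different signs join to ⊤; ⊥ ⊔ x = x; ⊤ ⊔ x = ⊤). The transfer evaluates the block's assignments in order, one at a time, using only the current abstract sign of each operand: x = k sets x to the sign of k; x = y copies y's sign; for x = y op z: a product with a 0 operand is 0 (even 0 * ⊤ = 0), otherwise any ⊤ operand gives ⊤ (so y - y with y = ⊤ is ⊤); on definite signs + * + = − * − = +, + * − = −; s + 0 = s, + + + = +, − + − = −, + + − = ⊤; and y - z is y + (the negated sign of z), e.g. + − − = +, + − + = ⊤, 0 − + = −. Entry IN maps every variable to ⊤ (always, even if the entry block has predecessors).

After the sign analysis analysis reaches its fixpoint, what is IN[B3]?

Per-block solution:
  B0: | IN=(all ⊤) | OUT={b:0; rest ⊤}
  B1: | IN={b:0; rest ⊤} | OUT={b:0, e:+, f:+; rest ⊤}
  B2: | IN={b:0, e:+, f:+; rest ⊤} | OUT={b:0, c:+, e:+, f:+; rest ⊤}
  B3: | IN={b:0, e:+, f:+; rest ⊤} | OUT={b:0, e:+, f:+; rest ⊤}

Merge at B3: IN[B3] = OUT[B1] ⊔ OUT[B2] = {a: ⊤, b: 0, c: ⊤, d: ⊤, e: +, f: +}

Answer: {a: ⊤, b: 0, c: ⊤, d: ⊤, e: +, f: +}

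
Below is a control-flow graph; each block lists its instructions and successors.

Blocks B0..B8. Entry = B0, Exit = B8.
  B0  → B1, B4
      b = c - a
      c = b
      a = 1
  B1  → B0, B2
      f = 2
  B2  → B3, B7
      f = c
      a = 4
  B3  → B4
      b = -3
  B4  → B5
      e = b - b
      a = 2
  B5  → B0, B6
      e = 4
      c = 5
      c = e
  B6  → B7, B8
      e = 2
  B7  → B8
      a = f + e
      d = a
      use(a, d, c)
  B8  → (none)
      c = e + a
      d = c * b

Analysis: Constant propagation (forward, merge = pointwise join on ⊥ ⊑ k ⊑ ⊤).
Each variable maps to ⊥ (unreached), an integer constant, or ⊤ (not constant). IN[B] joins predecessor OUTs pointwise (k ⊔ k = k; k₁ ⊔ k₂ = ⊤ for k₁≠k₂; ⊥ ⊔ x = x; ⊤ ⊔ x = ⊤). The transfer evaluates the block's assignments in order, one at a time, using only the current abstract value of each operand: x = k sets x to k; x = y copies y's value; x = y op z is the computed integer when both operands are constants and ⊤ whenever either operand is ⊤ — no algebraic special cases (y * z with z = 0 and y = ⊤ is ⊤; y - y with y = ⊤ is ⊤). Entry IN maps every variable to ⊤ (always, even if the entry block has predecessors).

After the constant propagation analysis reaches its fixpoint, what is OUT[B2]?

Converged values:
  B0: | IN=(all ⊤) | OUT={a:1; rest ⊤}
  B1: | IN={a:1; rest ⊤} | OUT={a:1, f:2; rest ⊤}
  B2: | IN={a:1, f:2; rest ⊤} | OUT={a:4; rest ⊤}
  B3: | IN={a:4; rest ⊤} | OUT={a:4, b:-3; rest ⊤}
  B4: | IN=(all ⊤) | OUT={a:2; rest ⊤}
  B5: | IN={a:2; rest ⊤} | OUT={a:2, c:4, e:4; rest ⊤}
  B6: | IN={a:2, c:4, e:4; rest ⊤} | OUT={a:2, c:4, e:2; rest ⊤}
  B7: | IN=(all ⊤) | OUT=(all ⊤)
  B8: | IN=(all ⊤) | OUT=(all ⊤)

Merge at B2: IN[B2] = OUT[B1] = {a: 1, b: ⊤, c: ⊤, d: ⊤, e: ⊤, f: 2}
Applying B2's transfer function to that IN value gives OUT[B2] (row B2 above).

Answer: {a: 4, b: ⊤, c: ⊤, d: ⊤, e: ⊤, f: ⊤}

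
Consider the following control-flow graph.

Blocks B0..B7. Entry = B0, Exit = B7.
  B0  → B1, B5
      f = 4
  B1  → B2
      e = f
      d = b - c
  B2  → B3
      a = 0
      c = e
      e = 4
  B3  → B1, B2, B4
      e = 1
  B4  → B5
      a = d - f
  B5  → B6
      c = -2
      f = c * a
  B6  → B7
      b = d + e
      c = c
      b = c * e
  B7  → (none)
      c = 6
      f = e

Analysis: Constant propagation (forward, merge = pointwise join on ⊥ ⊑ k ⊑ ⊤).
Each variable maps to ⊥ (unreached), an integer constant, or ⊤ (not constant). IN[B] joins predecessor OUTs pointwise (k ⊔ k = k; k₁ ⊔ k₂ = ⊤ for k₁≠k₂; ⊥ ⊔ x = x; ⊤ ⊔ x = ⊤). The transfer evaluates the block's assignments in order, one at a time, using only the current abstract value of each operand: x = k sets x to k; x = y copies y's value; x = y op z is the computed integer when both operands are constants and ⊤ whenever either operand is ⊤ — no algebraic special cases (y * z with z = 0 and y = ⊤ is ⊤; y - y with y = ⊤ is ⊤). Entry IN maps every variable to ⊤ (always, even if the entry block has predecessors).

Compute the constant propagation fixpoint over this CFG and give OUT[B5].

Answer: {a: ⊤, b: ⊤, c: -2, d: ⊤, e: ⊤, f: ⊤}

Working:
Fixpoint table:
  B0: | IN=(all ⊤) | OUT={f:4; rest ⊤}
  B1: | IN={f:4; rest ⊤} | OUT={e:4, f:4; rest ⊤}
  B2: | IN={f:4; rest ⊤} | OUT={a:0, e:4, f:4; rest ⊤}
  B3: | IN={a:0, e:4, f:4; rest ⊤} | OUT={a:0, e:1, f:4; rest ⊤}
  B4: | IN={a:0, e:1, f:4; rest ⊤} | OUT={e:1, f:4; rest ⊤}
  B5: | IN={f:4; rest ⊤} | OUT={c:-2; rest ⊤}
  B6: | IN={c:-2; rest ⊤} | OUT={c:-2; rest ⊤}
  B7: | IN={c:-2; rest ⊤} | OUT={c:6; rest ⊤}

Merge at B5: IN[B5] = OUT[B0] ⊔ OUT[B4] = {a: ⊤, b: ⊤, c: ⊤, d: ⊤, e: ⊤, f: 4}
Applying B5's transfer function to that IN value gives OUT[B5] (row B5 above).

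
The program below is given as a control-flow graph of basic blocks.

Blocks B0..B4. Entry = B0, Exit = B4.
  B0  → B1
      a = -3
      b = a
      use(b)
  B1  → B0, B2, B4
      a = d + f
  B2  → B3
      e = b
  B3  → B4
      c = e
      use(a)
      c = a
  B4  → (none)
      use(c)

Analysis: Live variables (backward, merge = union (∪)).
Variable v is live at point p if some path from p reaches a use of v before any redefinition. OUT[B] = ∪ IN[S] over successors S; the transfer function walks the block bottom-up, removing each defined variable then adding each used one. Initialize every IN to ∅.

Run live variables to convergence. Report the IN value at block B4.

Answer: {c}

Derivation:
Fixpoint table:
  B0: | IN={c, d, f} | OUT={b, c, d, f}
  B1: | IN={b, c, d, f} | OUT={a, b, c, d, f}
  B2: | IN={a, b} | OUT={a, e}
  B3: | IN={a, e} | OUT={c}
  B4: | IN={c} | OUT={}

B4 is the boundary node: OUT[B4] = {}
Applying B4's transfer function to that OUT value gives IN[B4] (row B4 above).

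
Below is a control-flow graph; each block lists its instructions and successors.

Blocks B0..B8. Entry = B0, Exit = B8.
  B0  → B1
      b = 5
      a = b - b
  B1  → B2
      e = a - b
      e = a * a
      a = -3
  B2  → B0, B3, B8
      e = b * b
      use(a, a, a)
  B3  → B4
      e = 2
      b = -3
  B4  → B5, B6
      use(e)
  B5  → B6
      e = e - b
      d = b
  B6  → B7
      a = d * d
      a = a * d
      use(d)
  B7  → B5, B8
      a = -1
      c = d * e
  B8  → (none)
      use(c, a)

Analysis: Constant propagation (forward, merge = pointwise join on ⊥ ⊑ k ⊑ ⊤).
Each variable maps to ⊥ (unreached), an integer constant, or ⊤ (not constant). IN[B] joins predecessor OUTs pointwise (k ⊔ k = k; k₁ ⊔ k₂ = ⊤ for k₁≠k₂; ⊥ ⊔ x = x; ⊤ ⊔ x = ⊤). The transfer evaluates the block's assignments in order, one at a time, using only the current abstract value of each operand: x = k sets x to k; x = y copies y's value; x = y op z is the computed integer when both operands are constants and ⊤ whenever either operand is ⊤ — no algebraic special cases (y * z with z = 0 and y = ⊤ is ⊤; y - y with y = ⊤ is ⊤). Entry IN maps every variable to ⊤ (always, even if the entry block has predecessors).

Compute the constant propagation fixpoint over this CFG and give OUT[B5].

Fixpoint table:
  B0: | IN=(all ⊤) | OUT={a:0, b:5; rest ⊤}
  B1: | IN={a:0, b:5; rest ⊤} | OUT={a:-3, b:5, e:0; rest ⊤}
  B2: | IN={a:-3, b:5, e:0; rest ⊤} | OUT={a:-3, b:5, e:25; rest ⊤}
  B3: | IN={a:-3, b:5, e:25; rest ⊤} | OUT={a:-3, b:-3, e:2; rest ⊤}
  B4: | IN={a:-3, b:-3, e:2; rest ⊤} | OUT={a:-3, b:-3, e:2; rest ⊤}
  B5: | IN={b:-3; rest ⊤} | OUT={b:-3, d:-3; rest ⊤}
  B6: | IN={b:-3; rest ⊤} | OUT={b:-3; rest ⊤}
  B7: | IN={b:-3; rest ⊤} | OUT={a:-1, b:-3; rest ⊤}
  B8: | IN=(all ⊤) | OUT=(all ⊤)

Merge at B5: IN[B5] = OUT[B4] ⊔ OUT[B7] = {a: ⊤, b: -3, c: ⊤, d: ⊤, e: ⊤, f: ⊤}
Applying B5's transfer function to that IN value gives OUT[B5] (row B5 above).

Answer: {a: ⊤, b: -3, c: ⊤, d: -3, e: ⊤, f: ⊤}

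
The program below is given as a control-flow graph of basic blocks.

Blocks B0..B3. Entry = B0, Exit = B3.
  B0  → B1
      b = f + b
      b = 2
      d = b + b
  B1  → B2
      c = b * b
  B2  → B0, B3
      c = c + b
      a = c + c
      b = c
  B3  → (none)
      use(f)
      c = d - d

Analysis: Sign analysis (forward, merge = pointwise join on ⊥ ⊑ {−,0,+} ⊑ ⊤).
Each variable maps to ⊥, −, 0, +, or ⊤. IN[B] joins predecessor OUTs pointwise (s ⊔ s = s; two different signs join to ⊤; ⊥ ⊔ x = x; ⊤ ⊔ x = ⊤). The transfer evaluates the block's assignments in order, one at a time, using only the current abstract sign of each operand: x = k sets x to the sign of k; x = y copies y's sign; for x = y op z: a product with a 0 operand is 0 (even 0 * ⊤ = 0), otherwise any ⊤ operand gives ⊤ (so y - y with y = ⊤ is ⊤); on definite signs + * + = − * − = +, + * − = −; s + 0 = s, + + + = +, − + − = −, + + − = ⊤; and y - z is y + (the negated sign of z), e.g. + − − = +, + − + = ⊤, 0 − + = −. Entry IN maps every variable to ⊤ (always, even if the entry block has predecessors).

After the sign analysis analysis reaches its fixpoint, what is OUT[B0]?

Answer: {a: ⊤, b: +, c: ⊤, d: +, e: ⊤, f: ⊤}

Trace:
Per-block solution:
  B0: | IN=(all ⊤) | OUT={b:+, d:+; rest ⊤}
  B1: | IN={b:+, d:+; rest ⊤} | OUT={b:+, c:+, d:+; rest ⊤}
  B2: | IN={b:+, c:+, d:+; rest ⊤} | OUT={a:+, b:+, c:+, d:+; rest ⊤}
  B3: | IN={a:+, b:+, c:+, d:+; rest ⊤} | OUT={a:+, b:+, d:+; rest ⊤}

Merge at B0 (entry node, so the boundary value (all ⊤) is joined with the incoming edge(s)): IN[B0] = (all ⊤) ⊔ OUT[B2] = {a: ⊤, b: ⊤, c: ⊤, d: ⊤, e: ⊤, f: ⊤}
Applying B0's transfer function to that IN value gives OUT[B0] (row B0 above).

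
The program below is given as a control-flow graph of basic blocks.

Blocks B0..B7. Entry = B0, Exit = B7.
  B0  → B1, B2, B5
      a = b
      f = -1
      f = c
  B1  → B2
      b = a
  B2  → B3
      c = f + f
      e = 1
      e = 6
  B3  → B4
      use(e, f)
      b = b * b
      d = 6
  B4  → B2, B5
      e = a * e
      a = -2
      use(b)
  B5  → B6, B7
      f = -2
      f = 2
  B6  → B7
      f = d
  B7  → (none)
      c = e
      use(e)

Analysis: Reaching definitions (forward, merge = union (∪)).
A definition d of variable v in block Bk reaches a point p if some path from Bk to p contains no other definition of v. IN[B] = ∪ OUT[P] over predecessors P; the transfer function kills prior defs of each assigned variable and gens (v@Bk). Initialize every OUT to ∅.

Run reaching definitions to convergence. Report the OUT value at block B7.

Converged values:
  B0:  IN={}  OUT={a@B0, f@B0}
  B1:  IN={a@B0, f@B0}  OUT={a@B0, b@B1, f@B0}
  B2:  IN={a@B0, a@B4, b@B1, b@B3, c@B2, d@B3, e@B4, f@B0}  OUT={a@B0, a@B4, b@B1, b@B3, c@B2, d@B3, e@B2, f@B0}
  B3:  IN={a@B0, a@B4, b@B1, b@B3, c@B2, d@B3, e@B2, f@B0}  OUT={a@B0, a@B4, b@B3, c@B2, d@B3, e@B2, f@B0}
  B4:  IN={a@B0, a@B4, b@B3, c@B2, d@B3, e@B2, f@B0}  OUT={a@B4, b@B3, c@B2, d@B3, e@B4, f@B0}
  B5:  IN={a@B0, a@B4, b@B3, c@B2, d@B3, e@B4, f@B0}  OUT={a@B0, a@B4, b@B3, c@B2, d@B3, e@B4, f@B5}
  B6:  IN={a@B0, a@B4, b@B3, c@B2, d@B3, e@B4, f@B5}  OUT={a@B0, a@B4, b@B3, c@B2, d@B3, e@B4, f@B6}
  B7:  IN={a@B0, a@B4, b@B3, c@B2, d@B3, e@B4, f@B5, f@B6}  OUT={a@B0, a@B4, b@B3, c@B7, d@B3, e@B4, f@B5, f@B6}

Merge at B7: IN[B7] = OUT[B5] ⊔ OUT[B6] = {a@B0, a@B4, b@B3, c@B2, d@B3, e@B4, f@B5, f@B6}
Applying B7's transfer function to that IN value gives OUT[B7] (row B7 above).

Answer: {a@B0, a@B4, b@B3, c@B7, d@B3, e@B4, f@B5, f@B6}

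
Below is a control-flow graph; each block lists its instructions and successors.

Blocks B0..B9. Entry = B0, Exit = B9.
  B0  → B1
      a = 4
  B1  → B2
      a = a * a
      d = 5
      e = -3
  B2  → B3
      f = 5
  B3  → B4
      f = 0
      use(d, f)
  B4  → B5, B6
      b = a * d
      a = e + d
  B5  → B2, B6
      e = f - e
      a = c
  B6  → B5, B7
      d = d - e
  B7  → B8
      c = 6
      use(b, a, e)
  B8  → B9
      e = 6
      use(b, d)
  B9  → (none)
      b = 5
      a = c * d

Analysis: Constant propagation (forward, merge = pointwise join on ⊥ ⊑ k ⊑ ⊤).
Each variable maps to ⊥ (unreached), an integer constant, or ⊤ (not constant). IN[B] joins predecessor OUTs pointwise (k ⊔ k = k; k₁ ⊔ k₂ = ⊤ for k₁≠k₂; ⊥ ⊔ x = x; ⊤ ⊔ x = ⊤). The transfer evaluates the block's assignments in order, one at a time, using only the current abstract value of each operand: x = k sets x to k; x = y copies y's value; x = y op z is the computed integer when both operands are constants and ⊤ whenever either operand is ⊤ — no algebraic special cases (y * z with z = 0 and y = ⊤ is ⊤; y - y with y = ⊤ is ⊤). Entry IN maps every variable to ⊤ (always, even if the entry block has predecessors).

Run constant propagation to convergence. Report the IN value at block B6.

Per-block solution:
  B0:   IN=(all ⊤)   OUT={a:4; rest ⊤}
  B1:   IN={a:4; rest ⊤}   OUT={a:16, d:5, e:-3; rest ⊤}
  B2:   IN=(all ⊤)   OUT={f:5; rest ⊤}
  B3:   IN={f:5; rest ⊤}   OUT={f:0; rest ⊤}
  B4:   IN={f:0; rest ⊤}   OUT={f:0; rest ⊤}
  B5:   IN={f:0; rest ⊤}   OUT={f:0; rest ⊤}
  B6:   IN={f:0; rest ⊤}   OUT={f:0; rest ⊤}
  B7:   IN={f:0; rest ⊤}   OUT={c:6, f:0; rest ⊤}
  B8:   IN={c:6, f:0; rest ⊤}   OUT={c:6, e:6, f:0; rest ⊤}
  B9:   IN={c:6, e:6, f:0; rest ⊤}   OUT={b:5, c:6, e:6, f:0; rest ⊤}

Merge at B6: IN[B6] = OUT[B4] ⊔ OUT[B5] = {a: ⊤, b: ⊤, c: ⊤, d: ⊤, e: ⊤, f: 0}

Answer: {a: ⊤, b: ⊤, c: ⊤, d: ⊤, e: ⊤, f: 0}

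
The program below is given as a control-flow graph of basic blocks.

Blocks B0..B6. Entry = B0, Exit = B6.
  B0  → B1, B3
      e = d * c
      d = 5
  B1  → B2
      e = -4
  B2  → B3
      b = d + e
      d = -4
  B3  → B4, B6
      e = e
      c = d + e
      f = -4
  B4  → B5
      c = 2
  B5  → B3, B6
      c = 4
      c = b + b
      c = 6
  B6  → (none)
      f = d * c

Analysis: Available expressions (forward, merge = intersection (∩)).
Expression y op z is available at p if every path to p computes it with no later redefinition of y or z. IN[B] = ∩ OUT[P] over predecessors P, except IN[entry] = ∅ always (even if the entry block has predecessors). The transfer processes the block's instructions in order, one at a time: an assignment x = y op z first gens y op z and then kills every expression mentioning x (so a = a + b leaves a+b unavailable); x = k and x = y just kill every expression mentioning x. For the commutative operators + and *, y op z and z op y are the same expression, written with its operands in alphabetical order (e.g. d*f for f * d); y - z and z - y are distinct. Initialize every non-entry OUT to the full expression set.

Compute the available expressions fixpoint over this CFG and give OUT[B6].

Converged values:
  B0: | IN={} | OUT={}
  B1: | IN={} | OUT={}
  B2: | IN={} | OUT={}
  B3: | IN={} | OUT={d+e}
  B4: | IN={d+e} | OUT={d+e}
  B5: | IN={d+e} | OUT={b+b, d+e}
  B6: | IN={d+e} | OUT={c*d, d+e}

Merge at B6: IN[B6] = OUT[B3] ∩ OUT[B5] = {d+e}
Applying B6's transfer function to that IN value gives OUT[B6] (row B6 above).

Answer: {c*d, d+e}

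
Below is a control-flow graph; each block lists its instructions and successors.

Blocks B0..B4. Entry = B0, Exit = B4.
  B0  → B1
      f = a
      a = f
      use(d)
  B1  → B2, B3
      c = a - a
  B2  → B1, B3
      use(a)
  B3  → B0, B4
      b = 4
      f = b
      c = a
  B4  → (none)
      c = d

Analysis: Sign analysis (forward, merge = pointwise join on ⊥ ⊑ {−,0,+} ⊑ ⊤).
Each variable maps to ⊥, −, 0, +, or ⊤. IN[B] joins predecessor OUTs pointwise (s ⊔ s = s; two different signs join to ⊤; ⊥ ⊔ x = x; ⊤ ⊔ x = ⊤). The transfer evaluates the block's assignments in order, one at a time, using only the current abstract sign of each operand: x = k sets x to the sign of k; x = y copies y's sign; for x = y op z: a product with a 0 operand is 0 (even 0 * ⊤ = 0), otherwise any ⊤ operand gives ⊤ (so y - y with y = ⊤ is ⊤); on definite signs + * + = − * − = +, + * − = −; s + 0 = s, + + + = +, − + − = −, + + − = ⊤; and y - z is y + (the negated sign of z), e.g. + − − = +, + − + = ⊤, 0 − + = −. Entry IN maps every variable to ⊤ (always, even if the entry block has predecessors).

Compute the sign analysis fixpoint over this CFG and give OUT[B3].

Per-block solution:
  B0:   IN=(all ⊤)   OUT=(all ⊤)
  B1:   IN=(all ⊤)   OUT=(all ⊤)
  B2:   IN=(all ⊤)   OUT=(all ⊤)
  B3:   IN=(all ⊤)   OUT={b:+, f:+; rest ⊤}
  B4:   IN={b:+, f:+; rest ⊤}   OUT={b:+, f:+; rest ⊤}

Merge at B3: IN[B3] = OUT[B1] ⊔ OUT[B2] = {a: ⊤, b: ⊤, c: ⊤, d: ⊤, e: ⊤, f: ⊤}
Applying B3's transfer function to that IN value gives OUT[B3] (row B3 above).

Answer: {a: ⊤, b: +, c: ⊤, d: ⊤, e: ⊤, f: +}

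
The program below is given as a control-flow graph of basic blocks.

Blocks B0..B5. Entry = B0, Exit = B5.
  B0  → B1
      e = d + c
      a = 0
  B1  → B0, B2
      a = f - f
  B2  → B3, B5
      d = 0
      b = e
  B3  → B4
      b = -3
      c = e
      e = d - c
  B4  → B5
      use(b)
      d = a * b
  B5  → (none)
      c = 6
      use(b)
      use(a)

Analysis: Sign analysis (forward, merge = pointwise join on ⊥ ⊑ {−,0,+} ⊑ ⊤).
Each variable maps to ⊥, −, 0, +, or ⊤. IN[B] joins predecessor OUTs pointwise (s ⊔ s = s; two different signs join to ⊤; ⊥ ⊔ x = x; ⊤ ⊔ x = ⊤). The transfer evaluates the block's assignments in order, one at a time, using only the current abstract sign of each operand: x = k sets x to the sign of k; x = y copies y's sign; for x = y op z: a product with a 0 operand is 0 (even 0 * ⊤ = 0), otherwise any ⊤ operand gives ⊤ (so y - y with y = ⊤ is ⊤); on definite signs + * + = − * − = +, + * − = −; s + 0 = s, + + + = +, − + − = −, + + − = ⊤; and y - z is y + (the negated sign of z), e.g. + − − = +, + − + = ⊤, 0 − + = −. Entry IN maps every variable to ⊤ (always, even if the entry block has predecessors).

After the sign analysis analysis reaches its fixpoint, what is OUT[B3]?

Fixpoint table:
  B0:  IN=(all ⊤)  OUT={a:0; rest ⊤}
  B1:  IN={a:0; rest ⊤}  OUT=(all ⊤)
  B2:  IN=(all ⊤)  OUT={d:0; rest ⊤}
  B3:  IN={d:0; rest ⊤}  OUT={b:-, d:0; rest ⊤}
  B4:  IN={b:-, d:0; rest ⊤}  OUT={b:-; rest ⊤}
  B5:  IN=(all ⊤)  OUT={c:+; rest ⊤}

Merge at B3: IN[B3] = OUT[B2] = {a: ⊤, b: ⊤, c: ⊤, d: 0, e: ⊤, f: ⊤}
Applying B3's transfer function to that IN value gives OUT[B3] (row B3 above).

Answer: {a: ⊤, b: -, c: ⊤, d: 0, e: ⊤, f: ⊤}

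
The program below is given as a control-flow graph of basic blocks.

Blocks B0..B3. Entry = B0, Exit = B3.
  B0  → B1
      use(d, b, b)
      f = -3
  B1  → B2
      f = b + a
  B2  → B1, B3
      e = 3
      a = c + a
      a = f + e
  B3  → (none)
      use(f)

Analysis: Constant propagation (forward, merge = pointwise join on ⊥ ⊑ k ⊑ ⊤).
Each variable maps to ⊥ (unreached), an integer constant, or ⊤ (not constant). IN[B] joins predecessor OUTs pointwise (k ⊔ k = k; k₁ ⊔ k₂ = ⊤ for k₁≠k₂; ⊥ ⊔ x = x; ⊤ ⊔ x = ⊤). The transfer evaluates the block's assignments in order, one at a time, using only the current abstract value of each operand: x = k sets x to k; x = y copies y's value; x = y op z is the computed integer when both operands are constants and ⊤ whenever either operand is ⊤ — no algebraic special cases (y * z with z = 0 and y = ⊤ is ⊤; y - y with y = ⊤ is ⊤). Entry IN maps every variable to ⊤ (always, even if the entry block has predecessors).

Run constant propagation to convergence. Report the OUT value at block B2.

Per-block solution:
  B0: | IN=(all ⊤) | OUT={f:-3; rest ⊤}
  B1: | IN=(all ⊤) | OUT=(all ⊤)
  B2: | IN=(all ⊤) | OUT={e:3; rest ⊤}
  B3: | IN={e:3; rest ⊤} | OUT={e:3; rest ⊤}

Merge at B2: IN[B2] = OUT[B1] = {a: ⊤, b: ⊤, c: ⊤, d: ⊤, e: ⊤, f: ⊤}
Applying B2's transfer function to that IN value gives OUT[B2] (row B2 above).

Answer: {a: ⊤, b: ⊤, c: ⊤, d: ⊤, e: 3, f: ⊤}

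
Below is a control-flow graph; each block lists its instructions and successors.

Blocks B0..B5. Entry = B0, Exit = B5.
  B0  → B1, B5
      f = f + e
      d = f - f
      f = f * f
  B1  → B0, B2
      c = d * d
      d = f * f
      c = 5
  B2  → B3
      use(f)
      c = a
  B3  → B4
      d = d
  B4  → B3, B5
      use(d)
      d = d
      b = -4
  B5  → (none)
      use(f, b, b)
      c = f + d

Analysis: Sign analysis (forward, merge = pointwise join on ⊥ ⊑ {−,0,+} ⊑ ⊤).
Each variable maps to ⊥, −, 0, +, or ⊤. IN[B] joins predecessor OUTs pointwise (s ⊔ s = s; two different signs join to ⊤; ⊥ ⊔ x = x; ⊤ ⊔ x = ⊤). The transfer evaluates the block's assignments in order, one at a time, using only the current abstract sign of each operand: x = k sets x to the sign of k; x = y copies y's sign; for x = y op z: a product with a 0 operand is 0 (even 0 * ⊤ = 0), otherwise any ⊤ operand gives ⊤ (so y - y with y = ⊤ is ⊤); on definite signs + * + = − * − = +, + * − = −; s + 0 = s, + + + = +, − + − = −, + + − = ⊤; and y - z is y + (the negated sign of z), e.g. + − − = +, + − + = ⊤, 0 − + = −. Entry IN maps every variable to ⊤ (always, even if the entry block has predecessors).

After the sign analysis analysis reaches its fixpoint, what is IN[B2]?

Per-block solution:
  B0:   IN=(all ⊤)   OUT=(all ⊤)
  B1:   IN=(all ⊤)   OUT={c:+; rest ⊤}
  B2:   IN={c:+; rest ⊤}   OUT=(all ⊤)
  B3:   IN=(all ⊤)   OUT=(all ⊤)
  B4:   IN=(all ⊤)   OUT={b:-; rest ⊤}
  B5:   IN=(all ⊤)   OUT=(all ⊤)

Merge at B2: IN[B2] = OUT[B1] = {a: ⊤, b: ⊤, c: +, d: ⊤, e: ⊤, f: ⊤}

Answer: {a: ⊤, b: ⊤, c: +, d: ⊤, e: ⊤, f: ⊤}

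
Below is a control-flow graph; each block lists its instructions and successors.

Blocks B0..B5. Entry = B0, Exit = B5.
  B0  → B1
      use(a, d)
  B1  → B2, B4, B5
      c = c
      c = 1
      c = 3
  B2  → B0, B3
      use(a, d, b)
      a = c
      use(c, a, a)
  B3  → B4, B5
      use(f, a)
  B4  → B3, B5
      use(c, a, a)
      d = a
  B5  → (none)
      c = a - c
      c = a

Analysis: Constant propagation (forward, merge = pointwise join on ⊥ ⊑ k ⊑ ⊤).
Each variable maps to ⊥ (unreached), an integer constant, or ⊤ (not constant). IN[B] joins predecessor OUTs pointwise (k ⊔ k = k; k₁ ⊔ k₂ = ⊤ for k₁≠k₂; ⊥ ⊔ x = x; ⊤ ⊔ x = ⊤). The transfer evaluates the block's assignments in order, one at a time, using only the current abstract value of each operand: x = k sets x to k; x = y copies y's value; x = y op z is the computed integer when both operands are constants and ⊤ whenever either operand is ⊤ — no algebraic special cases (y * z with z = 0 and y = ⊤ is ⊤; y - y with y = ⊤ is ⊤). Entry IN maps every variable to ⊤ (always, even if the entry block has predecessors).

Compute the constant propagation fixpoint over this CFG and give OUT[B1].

Per-block solution:
  B0:  IN=(all ⊤)  OUT=(all ⊤)
  B1:  IN=(all ⊤)  OUT={c:3; rest ⊤}
  B2:  IN={c:3; rest ⊤}  OUT={a:3, c:3; rest ⊤}
  B3:  IN={c:3; rest ⊤}  OUT={c:3; rest ⊤}
  B4:  IN={c:3; rest ⊤}  OUT={c:3; rest ⊤}
  B5:  IN={c:3; rest ⊤}  OUT=(all ⊤)

Merge at B1: IN[B1] = OUT[B0] = {a: ⊤, b: ⊤, c: ⊤, d: ⊤, e: ⊤, f: ⊤}
Applying B1's transfer function to that IN value gives OUT[B1] (row B1 above).

Answer: {a: ⊤, b: ⊤, c: 3, d: ⊤, e: ⊤, f: ⊤}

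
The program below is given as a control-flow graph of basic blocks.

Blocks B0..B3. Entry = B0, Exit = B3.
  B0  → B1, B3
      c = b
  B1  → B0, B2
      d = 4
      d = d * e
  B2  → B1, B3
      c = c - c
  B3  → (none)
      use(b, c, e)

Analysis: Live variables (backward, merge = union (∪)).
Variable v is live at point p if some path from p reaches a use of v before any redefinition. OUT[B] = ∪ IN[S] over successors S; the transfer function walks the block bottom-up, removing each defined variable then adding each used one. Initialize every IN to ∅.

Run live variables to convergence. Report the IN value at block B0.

Converged values:
  B0:  IN={b, e}  OUT={b, c, e}
  B1:  IN={b, c, e}  OUT={b, c, e}
  B2:  IN={b, c, e}  OUT={b, c, e}
  B3:  IN={b, c, e}  OUT={}

Merge at B0: OUT[B0] = IN[B1] ⊔ IN[B3] = {b, c, e}
Applying B0's transfer function to that OUT value gives IN[B0] (row B0 above).

Answer: {b, e}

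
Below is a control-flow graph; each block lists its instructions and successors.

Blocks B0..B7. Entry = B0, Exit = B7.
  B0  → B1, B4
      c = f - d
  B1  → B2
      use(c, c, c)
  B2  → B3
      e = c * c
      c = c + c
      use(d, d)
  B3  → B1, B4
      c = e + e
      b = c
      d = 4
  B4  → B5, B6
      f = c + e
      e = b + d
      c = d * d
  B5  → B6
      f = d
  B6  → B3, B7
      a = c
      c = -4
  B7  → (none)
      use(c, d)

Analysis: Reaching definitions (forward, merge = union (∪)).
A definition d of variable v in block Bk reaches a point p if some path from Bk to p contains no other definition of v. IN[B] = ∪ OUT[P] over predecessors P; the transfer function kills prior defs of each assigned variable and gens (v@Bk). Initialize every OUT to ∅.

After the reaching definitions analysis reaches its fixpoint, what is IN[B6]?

Fixpoint table:
  B0: | IN={} | OUT={c@B0}
  B1: | IN={a@B6, b@B3, c@B0, c@B3, d@B3, e@B2, e@B4, f@B4, f@B5} | OUT={a@B6, b@B3, c@B0, c@B3, d@B3, e@B2, e@B4, f@B4, f@B5}
  B2: | IN={a@B6, b@B3, c@B0, c@B3, d@B3, e@B2, e@B4, f@B4, f@B5} | OUT={a@B6, b@B3, c@B2, d@B3, e@B2, f@B4, f@B5}
  B3: | IN={a@B6, b@B3, c@B2, c@B6, d@B3, e@B2, e@B4, f@B4, f@B5} | OUT={a@B6, b@B3, c@B3, d@B3, e@B2, e@B4, f@B4, f@B5}
  B4: | IN={a@B6, b@B3, c@B0, c@B3, d@B3, e@B2, e@B4, f@B4, f@B5} | OUT={a@B6, b@B3, c@B4, d@B3, e@B4, f@B4}
  B5: | IN={a@B6, b@B3, c@B4, d@B3, e@B4, f@B4} | OUT={a@B6, b@B3, c@B4, d@B3, e@B4, f@B5}
  B6: | IN={a@B6, b@B3, c@B4, d@B3, e@B4, f@B4, f@B5} | OUT={a@B6, b@B3, c@B6, d@B3, e@B4, f@B4, f@B5}
  B7: | IN={a@B6, b@B3, c@B6, d@B3, e@B4, f@B4, f@B5} | OUT={a@B6, b@B3, c@B6, d@B3, e@B4, f@B4, f@B5}

Merge at B6: IN[B6] = OUT[B4] ⊔ OUT[B5] = {a@B6, b@B3, c@B4, d@B3, e@B4, f@B4, f@B5}

Answer: {a@B6, b@B3, c@B4, d@B3, e@B4, f@B4, f@B5}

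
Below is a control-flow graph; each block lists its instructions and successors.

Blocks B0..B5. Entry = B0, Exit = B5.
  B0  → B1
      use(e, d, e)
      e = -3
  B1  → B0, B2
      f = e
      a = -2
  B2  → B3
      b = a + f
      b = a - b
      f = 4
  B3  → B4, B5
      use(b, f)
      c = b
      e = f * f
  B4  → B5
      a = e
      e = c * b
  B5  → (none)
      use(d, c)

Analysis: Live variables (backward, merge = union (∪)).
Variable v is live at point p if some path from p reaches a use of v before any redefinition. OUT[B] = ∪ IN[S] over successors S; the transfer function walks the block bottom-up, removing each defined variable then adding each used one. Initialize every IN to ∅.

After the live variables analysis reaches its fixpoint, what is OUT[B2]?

Per-block solution:
  B0:   IN={d, e}   OUT={d, e}
  B1:   IN={d, e}   OUT={a, d, e, f}
  B2:   IN={a, d, f}   OUT={b, d, f}
  B3:   IN={b, d, f}   OUT={b, c, d, e}
  B4:   IN={b, c, d, e}   OUT={c, d}
  B5:   IN={c, d}   OUT={}

Merge at B2: OUT[B2] = IN[B3] = {b, d, f}

Answer: {b, d, f}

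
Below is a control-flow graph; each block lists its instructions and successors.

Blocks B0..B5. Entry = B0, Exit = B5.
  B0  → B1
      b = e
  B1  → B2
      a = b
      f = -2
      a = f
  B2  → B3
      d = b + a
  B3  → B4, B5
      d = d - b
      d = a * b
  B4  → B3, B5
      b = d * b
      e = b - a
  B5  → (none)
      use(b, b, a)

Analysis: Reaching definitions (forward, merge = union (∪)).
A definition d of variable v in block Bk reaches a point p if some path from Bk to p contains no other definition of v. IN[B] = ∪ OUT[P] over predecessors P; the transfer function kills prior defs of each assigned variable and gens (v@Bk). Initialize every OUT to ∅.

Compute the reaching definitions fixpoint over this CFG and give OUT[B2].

Per-block solution:
  B0:  IN={}  OUT={b@B0}
  B1:  IN={b@B0}  OUT={a@B1, b@B0, f@B1}
  B2:  IN={a@B1, b@B0, f@B1}  OUT={a@B1, b@B0, d@B2, f@B1}
  B3:  IN={a@B1, b@B0, b@B4, d@B2, d@B3, e@B4, f@B1}  OUT={a@B1, b@B0, b@B4, d@B3, e@B4, f@B1}
  B4:  IN={a@B1, b@B0, b@B4, d@B3, e@B4, f@B1}  OUT={a@B1, b@B4, d@B3, e@B4, f@B1}
  B5:  IN={a@B1, b@B0, b@B4, d@B3, e@B4, f@B1}  OUT={a@B1, b@B0, b@B4, d@B3, e@B4, f@B1}

Merge at B2: IN[B2] = OUT[B1] = {a@B1, b@B0, f@B1}
Applying B2's transfer function to that IN value gives OUT[B2] (row B2 above).

Answer: {a@B1, b@B0, d@B2, f@B1}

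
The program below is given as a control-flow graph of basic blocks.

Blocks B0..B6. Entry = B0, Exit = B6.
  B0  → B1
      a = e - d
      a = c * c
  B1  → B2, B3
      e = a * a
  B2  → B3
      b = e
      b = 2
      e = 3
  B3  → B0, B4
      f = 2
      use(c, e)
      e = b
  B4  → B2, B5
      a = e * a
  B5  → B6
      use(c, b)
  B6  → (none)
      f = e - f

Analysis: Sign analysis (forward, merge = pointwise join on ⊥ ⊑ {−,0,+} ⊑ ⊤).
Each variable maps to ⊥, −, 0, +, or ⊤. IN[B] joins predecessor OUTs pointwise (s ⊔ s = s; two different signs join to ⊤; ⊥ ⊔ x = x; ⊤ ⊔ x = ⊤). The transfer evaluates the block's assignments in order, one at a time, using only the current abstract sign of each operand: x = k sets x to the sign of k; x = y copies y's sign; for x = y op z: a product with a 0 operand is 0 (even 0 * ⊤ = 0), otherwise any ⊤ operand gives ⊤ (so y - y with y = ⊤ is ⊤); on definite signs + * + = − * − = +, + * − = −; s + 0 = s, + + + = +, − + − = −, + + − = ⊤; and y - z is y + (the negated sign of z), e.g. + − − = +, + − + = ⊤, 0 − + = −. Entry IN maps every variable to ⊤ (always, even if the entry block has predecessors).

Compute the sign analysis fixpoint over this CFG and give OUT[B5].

Answer: {a: ⊤, b: ⊤, c: ⊤, d: ⊤, e: ⊤, f: +}

Working:
Fixpoint table:
  B0:   IN=(all ⊤)   OUT=(all ⊤)
  B1:   IN=(all ⊤)   OUT=(all ⊤)
  B2:   IN=(all ⊤)   OUT={b:+, e:+; rest ⊤}
  B3:   IN=(all ⊤)   OUT={f:+; rest ⊤}
  B4:   IN={f:+; rest ⊤}   OUT={f:+; rest ⊤}
  B5:   IN={f:+; rest ⊤}   OUT={f:+; rest ⊤}
  B6:   IN={f:+; rest ⊤}   OUT=(all ⊤)

Merge at B5: IN[B5] = OUT[B4] = {a: ⊤, b: ⊤, c: ⊤, d: ⊤, e: ⊤, f: +}
Applying B5's transfer function to that IN value gives OUT[B5] (row B5 above).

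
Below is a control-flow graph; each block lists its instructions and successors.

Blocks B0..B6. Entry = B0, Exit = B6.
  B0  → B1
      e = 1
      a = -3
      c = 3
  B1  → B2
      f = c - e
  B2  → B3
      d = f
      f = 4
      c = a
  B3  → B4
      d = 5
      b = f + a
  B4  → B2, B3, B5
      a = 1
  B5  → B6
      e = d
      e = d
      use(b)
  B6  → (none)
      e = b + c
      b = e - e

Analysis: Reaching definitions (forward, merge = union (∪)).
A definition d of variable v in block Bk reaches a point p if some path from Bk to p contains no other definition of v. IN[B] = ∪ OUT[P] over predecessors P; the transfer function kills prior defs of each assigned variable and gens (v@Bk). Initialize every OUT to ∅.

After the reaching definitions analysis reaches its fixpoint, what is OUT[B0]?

Answer: {a@B0, c@B0, e@B0}

Trace:
Converged values:
  B0:  IN={}  OUT={a@B0, c@B0, e@B0}
  B1:  IN={a@B0, c@B0, e@B0}  OUT={a@B0, c@B0, e@B0, f@B1}
  B2:  IN={a@B0, a@B4, b@B3, c@B0, c@B2, d@B3, e@B0, f@B1, f@B2}  OUT={a@B0, a@B4, b@B3, c@B2, d@B2, e@B0, f@B2}
  B3:  IN={a@B0, a@B4, b@B3, c@B2, d@B2, d@B3, e@B0, f@B2}  OUT={a@B0, a@B4, b@B3, c@B2, d@B3, e@B0, f@B2}
  B4:  IN={a@B0, a@B4, b@B3, c@B2, d@B3, e@B0, f@B2}  OUT={a@B4, b@B3, c@B2, d@B3, e@B0, f@B2}
  B5:  IN={a@B4, b@B3, c@B2, d@B3, e@B0, f@B2}  OUT={a@B4, b@B3, c@B2, d@B3, e@B5, f@B2}
  B6:  IN={a@B4, b@B3, c@B2, d@B3, e@B5, f@B2}  OUT={a@B4, b@B6, c@B2, d@B3, e@B6, f@B2}

B0 is the boundary node: IN[B0] = {}
Applying B0's transfer function to that IN value gives OUT[B0] (row B0 above).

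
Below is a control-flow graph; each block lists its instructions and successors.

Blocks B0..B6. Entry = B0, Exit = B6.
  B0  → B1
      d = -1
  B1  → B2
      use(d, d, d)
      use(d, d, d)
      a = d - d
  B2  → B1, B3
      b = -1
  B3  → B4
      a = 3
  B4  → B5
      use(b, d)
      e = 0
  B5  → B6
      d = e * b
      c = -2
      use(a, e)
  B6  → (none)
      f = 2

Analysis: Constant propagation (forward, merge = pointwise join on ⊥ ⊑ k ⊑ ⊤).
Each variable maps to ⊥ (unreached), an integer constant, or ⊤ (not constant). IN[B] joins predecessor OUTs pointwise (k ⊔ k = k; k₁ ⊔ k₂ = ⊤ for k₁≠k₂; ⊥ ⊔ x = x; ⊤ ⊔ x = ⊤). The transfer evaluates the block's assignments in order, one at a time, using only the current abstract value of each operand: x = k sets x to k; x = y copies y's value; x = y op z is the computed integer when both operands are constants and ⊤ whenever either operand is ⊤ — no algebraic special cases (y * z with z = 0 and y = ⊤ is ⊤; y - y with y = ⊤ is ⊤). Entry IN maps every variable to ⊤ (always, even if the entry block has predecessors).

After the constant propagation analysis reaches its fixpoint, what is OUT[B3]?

Answer: {a: 3, b: -1, c: ⊤, d: -1, e: ⊤, f: ⊤}

Derivation:
Per-block solution:
  B0: | IN=(all ⊤) | OUT={d:-1; rest ⊤}
  B1: | IN={d:-1; rest ⊤} | OUT={a:0, d:-1; rest ⊤}
  B2: | IN={a:0, d:-1; rest ⊤} | OUT={a:0, b:-1, d:-1; rest ⊤}
  B3: | IN={a:0, b:-1, d:-1; rest ⊤} | OUT={a:3, b:-1, d:-1; rest ⊤}
  B4: | IN={a:3, b:-1, d:-1; rest ⊤} | OUT={a:3, b:-1, d:-1, e:0; rest ⊤}
  B5: | IN={a:3, b:-1, d:-1, e:0; rest ⊤} | OUT={a:3, b:-1, c:-2, d:0, e:0; rest ⊤}
  B6: | IN={a:3, b:-1, c:-2, d:0, e:0; rest ⊤} | OUT={a:3, b:-1, c:-2, d:0, e:0, f:2; rest ⊤}

Merge at B3: IN[B3] = OUT[B2] = {a: 0, b: -1, c: ⊤, d: -1, e: ⊤, f: ⊤}
Applying B3's transfer function to that IN value gives OUT[B3] (row B3 above).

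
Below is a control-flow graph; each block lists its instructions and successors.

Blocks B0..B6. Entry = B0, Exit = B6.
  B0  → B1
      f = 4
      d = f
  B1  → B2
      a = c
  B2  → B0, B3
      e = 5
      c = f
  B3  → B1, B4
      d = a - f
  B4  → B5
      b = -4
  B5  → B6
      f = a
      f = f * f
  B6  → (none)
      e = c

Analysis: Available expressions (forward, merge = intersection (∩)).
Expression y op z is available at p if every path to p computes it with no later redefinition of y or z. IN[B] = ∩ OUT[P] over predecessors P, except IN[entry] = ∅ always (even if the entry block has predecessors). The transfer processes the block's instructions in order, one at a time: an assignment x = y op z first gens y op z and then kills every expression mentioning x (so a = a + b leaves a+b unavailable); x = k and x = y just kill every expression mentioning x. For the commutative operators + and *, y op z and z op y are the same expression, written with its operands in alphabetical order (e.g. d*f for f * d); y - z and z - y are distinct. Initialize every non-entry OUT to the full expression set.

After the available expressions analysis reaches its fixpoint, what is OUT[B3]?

Answer: {a-f}

Working:
Converged values:
  B0:  IN={}  OUT={}
  B1:  IN={}  OUT={}
  B2:  IN={}  OUT={}
  B3:  IN={}  OUT={a-f}
  B4:  IN={a-f}  OUT={a-f}
  B5:  IN={a-f}  OUT={}
  B6:  IN={}  OUT={}

Merge at B3: IN[B3] = OUT[B2] = {}
Applying B3's transfer function to that IN value gives OUT[B3] (row B3 above).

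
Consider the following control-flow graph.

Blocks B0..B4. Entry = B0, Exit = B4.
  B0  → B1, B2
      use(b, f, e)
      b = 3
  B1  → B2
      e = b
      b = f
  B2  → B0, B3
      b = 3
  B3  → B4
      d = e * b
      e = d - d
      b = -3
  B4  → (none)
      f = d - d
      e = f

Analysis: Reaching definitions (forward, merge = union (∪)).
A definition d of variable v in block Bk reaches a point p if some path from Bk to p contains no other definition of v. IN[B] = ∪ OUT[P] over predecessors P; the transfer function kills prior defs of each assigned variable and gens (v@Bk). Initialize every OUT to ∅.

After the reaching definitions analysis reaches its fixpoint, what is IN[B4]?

Answer: {b@B3, d@B3, e@B3}

Working:
Converged values:
  B0: | IN={b@B2, e@B1} | OUT={b@B0, e@B1}
  B1: | IN={b@B0, e@B1} | OUT={b@B1, e@B1}
  B2: | IN={b@B0, b@B1, e@B1} | OUT={b@B2, e@B1}
  B3: | IN={b@B2, e@B1} | OUT={b@B3, d@B3, e@B3}
  B4: | IN={b@B3, d@B3, e@B3} | OUT={b@B3, d@B3, e@B4, f@B4}

Merge at B4: IN[B4] = OUT[B3] = {b@B3, d@B3, e@B3}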